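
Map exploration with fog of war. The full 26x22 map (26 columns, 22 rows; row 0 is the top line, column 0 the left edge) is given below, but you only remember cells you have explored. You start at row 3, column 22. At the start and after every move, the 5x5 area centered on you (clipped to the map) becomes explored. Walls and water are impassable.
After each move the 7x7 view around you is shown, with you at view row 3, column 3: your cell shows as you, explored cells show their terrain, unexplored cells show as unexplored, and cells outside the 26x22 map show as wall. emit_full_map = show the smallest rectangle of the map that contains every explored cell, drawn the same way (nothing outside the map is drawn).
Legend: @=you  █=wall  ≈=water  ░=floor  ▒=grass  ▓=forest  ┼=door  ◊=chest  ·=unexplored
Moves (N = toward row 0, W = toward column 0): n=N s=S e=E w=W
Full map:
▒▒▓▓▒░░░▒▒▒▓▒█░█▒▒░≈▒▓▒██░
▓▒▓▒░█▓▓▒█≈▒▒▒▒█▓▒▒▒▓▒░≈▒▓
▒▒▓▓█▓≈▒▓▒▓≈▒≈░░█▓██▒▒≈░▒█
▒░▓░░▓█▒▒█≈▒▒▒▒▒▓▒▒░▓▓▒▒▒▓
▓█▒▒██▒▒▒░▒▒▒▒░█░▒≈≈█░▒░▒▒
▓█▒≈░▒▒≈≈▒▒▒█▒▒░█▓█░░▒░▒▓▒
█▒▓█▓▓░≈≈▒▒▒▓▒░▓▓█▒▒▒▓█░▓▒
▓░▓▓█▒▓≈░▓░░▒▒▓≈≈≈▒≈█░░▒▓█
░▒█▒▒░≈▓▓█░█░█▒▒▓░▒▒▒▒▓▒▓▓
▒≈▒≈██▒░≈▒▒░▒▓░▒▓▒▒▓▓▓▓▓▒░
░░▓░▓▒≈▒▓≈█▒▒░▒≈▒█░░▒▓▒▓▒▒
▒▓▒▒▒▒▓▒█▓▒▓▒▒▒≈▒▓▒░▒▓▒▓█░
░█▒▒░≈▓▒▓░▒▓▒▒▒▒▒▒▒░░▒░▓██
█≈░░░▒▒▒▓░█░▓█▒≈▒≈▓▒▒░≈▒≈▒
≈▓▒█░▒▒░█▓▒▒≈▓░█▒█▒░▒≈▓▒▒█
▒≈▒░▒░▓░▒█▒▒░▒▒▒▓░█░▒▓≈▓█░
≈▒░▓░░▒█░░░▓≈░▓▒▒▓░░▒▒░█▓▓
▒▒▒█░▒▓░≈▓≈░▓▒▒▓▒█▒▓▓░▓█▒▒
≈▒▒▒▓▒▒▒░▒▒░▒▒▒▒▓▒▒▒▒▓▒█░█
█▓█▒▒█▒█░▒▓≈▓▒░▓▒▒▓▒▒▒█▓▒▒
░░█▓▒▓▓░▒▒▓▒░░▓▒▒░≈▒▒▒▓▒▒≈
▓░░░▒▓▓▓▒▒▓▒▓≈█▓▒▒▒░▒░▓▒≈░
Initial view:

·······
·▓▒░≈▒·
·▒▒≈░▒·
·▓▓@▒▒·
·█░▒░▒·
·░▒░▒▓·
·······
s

·▓▒░≈▒·
·▒▒≈░▒·
·▓▓▒▒▒·
·█░@░▒·
·░▒░▒▓·
·▒▓█░▓·
·······

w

··▓▒░≈▒
·█▒▒≈░▒
·░▓▓▒▒▒
·≈█@▒░▒
·░░▒░▒▓
·▒▒▓█░▓
·······

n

·······
·▒▓▒░≈▒
·█▒▒≈░▒
·░▓@▒▒▒
·≈█░▒░▒
·░░▒░▒▓
·▒▒▓█░▓

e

·······
▒▓▒░≈▒·
█▒▒≈░▒·
░▓▓@▒▒·
≈█░▒░▒·
░░▒░▒▓·
▒▒▓█░▓·

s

▒▓▒░≈▒·
█▒▒≈░▒·
░▓▓▒▒▒·
≈█░@░▒·
░░▒░▒▓·
▒▒▓█░▓·
·······

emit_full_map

▒▓▒░≈▒
█▒▒≈░▒
░▓▓▒▒▒
≈█░@░▒
░░▒░▒▓
▒▒▓█░▓

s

█▒▒≈░▒·
░▓▓▒▒▒·
≈█░▒░▒·
░░▒@▒▓·
▒▒▓█░▓·
·█░░▒▓·
·······

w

·█▒▒≈░▒
·░▓▓▒▒▒
·≈█░▒░▒
·░░@░▒▓
·▒▒▓█░▓
·≈█░░▒▓
·······

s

·░▓▓▒▒▒
·≈█░▒░▒
·░░▒░▒▓
·▒▒@█░▓
·≈█░░▒▓
·▒▒▒▓▒·
·······

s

·≈█░▒░▒
·░░▒░▒▓
·▒▒▓█░▓
·≈█@░▒▓
·▒▒▒▓▒·
·▓▓▓▓▓·
·······

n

·░▓▓▒▒▒
·≈█░▒░▒
·░░▒░▒▓
·▒▒@█░▓
·≈█░░▒▓
·▒▒▒▓▒·
·▓▓▓▓▓·

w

··░▓▓▒▒
·≈≈█░▒░
·█░░▒░▒
·▒▒@▓█░
·▒≈█░░▒
·▒▒▒▒▓▒
··▓▓▓▓▓

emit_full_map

·▒▓▒░≈▒
·█▒▒≈░▒
·░▓▓▒▒▒
≈≈█░▒░▒
█░░▒░▒▓
▒▒@▓█░▓
▒≈█░░▒▓
▒▒▒▒▓▒·
·▓▓▓▓▓·

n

··█▒▒≈░
·▒░▓▓▒▒
·≈≈█░▒░
·█░@▒░▒
·▒▒▒▓█░
·▒≈█░░▒
·▒▒▒▒▓▒

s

·▒░▓▓▒▒
·≈≈█░▒░
·█░░▒░▒
·▒▒@▓█░
·▒≈█░░▒
·▒▒▒▒▓▒
··▓▓▓▓▓

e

▒░▓▓▒▒▒
≈≈█░▒░▒
█░░▒░▒▓
▒▒▒@█░▓
▒≈█░░▒▓
▒▒▒▒▓▒·
·▓▓▓▓▓·

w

·▒░▓▓▒▒
·≈≈█░▒░
·█░░▒░▒
·▒▒@▓█░
·▒≈█░░▒
·▒▒▒▒▓▒
··▓▓▓▓▓

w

··▒░▓▓▒
·▒≈≈█░▒
·▓█░░▒░
·█▒@▒▓█
·≈▒≈█░░
·░▒▒▒▒▓
···▓▓▓▓

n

···█▒▒≈
·▒▒░▓▓▒
·▒≈≈█░▒
·▓█@░▒░
·█▒▒▒▓█
·≈▒≈█░░
·░▒▒▒▒▓

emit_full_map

··▒▓▒░≈▒
··█▒▒≈░▒
▒▒░▓▓▒▒▒
▒≈≈█░▒░▒
▓█@░▒░▒▓
█▒▒▒▓█░▓
≈▒≈█░░▒▓
░▒▒▒▒▓▒·
··▓▓▓▓▓·

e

··█▒▒≈░
▒▒░▓▓▒▒
▒≈≈█░▒░
▓█░@▒░▒
█▒▒▒▓█░
≈▒≈█░░▒
░▒▒▒▒▓▒

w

···█▒▒≈
·▒▒░▓▓▒
·▒≈≈█░▒
·▓█@░▒░
·█▒▒▒▓█
·≈▒≈█░░
·░▒▒▒▒▓

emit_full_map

··▒▓▒░≈▒
··█▒▒≈░▒
▒▒░▓▓▒▒▒
▒≈≈█░▒░▒
▓█@░▒░▒▓
█▒▒▒▓█░▓
≈▒≈█░░▒▓
░▒▒▒▒▓▒·
··▓▓▓▓▓·


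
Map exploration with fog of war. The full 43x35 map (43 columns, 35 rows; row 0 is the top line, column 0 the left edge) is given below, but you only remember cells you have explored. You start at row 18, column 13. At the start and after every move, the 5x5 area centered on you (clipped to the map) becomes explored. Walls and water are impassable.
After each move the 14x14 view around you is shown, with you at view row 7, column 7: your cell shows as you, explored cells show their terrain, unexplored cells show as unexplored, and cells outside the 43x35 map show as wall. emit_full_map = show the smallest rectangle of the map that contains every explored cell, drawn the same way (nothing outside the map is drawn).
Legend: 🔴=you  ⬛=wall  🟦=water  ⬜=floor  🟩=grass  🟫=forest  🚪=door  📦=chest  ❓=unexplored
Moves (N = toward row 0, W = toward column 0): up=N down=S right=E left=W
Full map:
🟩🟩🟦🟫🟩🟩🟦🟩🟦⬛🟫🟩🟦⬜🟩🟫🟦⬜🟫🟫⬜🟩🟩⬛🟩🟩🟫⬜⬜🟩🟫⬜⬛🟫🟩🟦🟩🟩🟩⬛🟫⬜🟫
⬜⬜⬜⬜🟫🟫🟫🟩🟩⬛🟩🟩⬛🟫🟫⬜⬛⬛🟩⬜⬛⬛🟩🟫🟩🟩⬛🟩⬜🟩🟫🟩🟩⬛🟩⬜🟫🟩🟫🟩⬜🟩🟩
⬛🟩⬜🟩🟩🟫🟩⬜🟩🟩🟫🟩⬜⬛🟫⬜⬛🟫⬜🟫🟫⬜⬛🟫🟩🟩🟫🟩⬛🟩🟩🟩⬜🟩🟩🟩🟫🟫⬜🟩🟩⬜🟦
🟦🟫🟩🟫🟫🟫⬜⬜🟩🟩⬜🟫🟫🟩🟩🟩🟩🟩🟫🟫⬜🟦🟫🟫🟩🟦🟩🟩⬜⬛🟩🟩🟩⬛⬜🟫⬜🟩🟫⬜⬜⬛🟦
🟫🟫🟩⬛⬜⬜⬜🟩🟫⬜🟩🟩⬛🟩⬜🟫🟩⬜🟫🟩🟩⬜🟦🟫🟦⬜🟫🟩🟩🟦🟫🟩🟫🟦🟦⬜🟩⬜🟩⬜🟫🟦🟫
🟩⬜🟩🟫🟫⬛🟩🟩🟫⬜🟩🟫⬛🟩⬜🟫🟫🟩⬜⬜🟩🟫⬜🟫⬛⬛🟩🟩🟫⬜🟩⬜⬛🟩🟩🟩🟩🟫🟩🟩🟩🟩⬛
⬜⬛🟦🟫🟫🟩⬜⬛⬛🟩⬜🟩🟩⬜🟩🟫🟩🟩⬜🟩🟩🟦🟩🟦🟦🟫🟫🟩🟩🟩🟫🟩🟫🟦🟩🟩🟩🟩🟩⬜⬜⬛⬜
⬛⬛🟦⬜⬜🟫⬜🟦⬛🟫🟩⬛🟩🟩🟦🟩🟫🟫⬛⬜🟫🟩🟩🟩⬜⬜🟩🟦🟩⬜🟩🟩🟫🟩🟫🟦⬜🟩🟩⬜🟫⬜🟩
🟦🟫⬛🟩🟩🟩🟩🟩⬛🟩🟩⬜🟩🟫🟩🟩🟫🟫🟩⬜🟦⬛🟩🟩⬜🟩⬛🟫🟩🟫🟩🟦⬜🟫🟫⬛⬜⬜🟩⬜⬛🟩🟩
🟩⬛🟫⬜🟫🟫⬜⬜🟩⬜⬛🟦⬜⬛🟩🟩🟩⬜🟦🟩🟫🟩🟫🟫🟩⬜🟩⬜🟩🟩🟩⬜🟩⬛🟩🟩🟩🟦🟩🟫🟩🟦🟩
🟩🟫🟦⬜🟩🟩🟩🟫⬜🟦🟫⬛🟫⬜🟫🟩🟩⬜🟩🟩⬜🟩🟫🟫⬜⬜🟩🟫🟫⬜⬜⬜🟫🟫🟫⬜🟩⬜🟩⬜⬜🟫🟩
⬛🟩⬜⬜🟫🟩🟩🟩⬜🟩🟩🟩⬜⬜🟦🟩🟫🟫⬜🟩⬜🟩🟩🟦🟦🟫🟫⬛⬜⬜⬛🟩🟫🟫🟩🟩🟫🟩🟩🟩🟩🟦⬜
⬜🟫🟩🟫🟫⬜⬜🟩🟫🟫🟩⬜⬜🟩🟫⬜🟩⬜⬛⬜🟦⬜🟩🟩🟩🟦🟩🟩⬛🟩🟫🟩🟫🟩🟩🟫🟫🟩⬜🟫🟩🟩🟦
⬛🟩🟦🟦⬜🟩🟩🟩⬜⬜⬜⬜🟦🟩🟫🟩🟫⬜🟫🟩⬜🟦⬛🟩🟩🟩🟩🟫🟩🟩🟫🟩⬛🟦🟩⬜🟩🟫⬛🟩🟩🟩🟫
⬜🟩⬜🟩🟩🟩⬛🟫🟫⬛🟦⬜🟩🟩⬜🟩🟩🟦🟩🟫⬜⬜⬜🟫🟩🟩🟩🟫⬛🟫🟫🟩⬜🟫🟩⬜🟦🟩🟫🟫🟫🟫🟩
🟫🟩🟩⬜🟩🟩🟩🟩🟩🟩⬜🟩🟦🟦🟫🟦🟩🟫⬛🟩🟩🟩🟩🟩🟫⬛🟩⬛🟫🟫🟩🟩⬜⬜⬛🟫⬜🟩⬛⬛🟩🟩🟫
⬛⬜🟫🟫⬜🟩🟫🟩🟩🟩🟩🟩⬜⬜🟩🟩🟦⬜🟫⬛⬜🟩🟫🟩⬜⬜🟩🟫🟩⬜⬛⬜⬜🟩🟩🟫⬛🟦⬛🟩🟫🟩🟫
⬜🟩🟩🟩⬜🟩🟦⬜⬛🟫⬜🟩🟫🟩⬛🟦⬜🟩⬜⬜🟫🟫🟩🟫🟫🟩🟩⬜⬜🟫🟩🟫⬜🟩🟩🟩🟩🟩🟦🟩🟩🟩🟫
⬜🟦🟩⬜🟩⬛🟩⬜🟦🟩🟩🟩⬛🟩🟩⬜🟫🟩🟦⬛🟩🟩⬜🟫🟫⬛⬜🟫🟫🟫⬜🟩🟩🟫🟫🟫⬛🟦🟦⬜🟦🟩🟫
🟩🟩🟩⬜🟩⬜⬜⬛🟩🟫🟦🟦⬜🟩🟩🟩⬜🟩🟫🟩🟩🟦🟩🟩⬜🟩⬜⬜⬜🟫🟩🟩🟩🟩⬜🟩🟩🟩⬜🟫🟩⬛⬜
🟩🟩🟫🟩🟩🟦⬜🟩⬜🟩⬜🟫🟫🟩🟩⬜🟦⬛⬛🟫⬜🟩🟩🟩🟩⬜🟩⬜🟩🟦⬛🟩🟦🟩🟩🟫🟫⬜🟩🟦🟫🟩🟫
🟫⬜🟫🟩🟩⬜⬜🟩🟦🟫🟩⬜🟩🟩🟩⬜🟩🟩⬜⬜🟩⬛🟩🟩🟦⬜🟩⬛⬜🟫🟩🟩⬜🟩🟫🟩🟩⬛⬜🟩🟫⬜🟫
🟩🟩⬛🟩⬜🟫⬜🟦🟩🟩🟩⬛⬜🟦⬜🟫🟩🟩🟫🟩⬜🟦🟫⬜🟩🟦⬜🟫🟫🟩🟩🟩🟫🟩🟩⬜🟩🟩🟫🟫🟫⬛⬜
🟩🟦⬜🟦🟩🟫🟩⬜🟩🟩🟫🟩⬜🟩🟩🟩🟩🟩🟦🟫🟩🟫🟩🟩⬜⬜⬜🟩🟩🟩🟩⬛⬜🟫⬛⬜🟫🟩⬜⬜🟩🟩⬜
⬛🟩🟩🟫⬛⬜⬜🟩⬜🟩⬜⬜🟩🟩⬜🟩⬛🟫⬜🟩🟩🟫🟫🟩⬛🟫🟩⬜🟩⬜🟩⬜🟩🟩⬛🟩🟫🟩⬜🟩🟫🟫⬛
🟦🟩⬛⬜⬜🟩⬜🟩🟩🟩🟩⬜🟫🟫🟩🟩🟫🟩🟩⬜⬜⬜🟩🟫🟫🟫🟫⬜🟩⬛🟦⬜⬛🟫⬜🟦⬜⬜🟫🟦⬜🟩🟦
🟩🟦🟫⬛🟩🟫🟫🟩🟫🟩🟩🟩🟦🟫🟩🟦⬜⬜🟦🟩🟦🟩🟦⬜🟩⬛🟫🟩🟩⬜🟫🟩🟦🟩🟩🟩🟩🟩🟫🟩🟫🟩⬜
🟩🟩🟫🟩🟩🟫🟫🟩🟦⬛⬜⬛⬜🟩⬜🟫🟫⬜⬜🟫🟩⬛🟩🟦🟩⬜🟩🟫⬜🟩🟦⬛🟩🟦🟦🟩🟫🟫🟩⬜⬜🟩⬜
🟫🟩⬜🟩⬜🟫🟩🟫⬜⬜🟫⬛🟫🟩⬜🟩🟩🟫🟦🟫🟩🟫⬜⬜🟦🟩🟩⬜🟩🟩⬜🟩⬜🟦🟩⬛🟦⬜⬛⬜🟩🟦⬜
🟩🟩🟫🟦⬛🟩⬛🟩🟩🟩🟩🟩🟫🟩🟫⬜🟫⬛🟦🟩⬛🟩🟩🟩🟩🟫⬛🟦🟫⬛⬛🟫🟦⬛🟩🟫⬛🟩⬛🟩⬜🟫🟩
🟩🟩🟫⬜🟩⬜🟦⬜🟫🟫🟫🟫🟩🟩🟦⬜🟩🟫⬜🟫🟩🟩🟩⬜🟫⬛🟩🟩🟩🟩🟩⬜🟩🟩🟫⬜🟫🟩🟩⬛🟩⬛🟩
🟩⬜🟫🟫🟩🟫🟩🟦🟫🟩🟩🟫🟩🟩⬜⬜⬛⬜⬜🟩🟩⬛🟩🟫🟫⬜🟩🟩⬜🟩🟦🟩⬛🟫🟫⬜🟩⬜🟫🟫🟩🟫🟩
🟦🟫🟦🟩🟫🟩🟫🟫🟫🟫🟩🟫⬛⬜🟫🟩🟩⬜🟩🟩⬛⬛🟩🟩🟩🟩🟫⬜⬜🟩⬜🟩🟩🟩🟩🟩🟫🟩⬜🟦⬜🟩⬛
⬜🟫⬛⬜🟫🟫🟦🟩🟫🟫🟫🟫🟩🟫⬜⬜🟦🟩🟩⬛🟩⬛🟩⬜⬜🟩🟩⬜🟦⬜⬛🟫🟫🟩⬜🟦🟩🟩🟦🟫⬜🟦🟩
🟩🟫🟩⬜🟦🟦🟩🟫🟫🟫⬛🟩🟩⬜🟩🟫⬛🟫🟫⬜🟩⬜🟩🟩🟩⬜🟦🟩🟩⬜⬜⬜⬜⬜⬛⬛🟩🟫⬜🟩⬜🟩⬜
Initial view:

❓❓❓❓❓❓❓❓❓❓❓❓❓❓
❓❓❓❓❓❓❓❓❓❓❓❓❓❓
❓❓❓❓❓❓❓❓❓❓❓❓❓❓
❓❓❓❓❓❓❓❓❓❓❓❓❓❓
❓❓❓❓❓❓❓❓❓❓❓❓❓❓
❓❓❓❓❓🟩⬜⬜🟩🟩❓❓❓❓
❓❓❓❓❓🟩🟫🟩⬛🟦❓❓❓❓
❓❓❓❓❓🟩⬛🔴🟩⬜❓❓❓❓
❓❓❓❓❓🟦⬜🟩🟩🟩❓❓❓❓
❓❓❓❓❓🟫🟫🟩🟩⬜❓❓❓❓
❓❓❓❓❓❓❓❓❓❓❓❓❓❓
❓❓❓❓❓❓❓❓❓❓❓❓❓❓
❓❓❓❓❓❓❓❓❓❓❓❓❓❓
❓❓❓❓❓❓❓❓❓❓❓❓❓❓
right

❓❓❓❓❓❓❓❓❓❓❓❓❓❓
❓❓❓❓❓❓❓❓❓❓❓❓❓❓
❓❓❓❓❓❓❓❓❓❓❓❓❓❓
❓❓❓❓❓❓❓❓❓❓❓❓❓❓
❓❓❓❓❓❓❓❓❓❓❓❓❓❓
❓❓❓❓🟩⬜⬜🟩🟩🟦❓❓❓❓
❓❓❓❓🟩🟫🟩⬛🟦⬜❓❓❓❓
❓❓❓❓🟩⬛🟩🔴⬜🟫❓❓❓❓
❓❓❓❓🟦⬜🟩🟩🟩⬜❓❓❓❓
❓❓❓❓🟫🟫🟩🟩⬜🟦❓❓❓❓
❓❓❓❓❓❓❓❓❓❓❓❓❓❓
❓❓❓❓❓❓❓❓❓❓❓❓❓❓
❓❓❓❓❓❓❓❓❓❓❓❓❓❓
❓❓❓❓❓❓❓❓❓❓❓❓❓❓

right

❓❓❓❓❓❓❓❓❓❓❓❓❓❓
❓❓❓❓❓❓❓❓❓❓❓❓❓❓
❓❓❓❓❓❓❓❓❓❓❓❓❓❓
❓❓❓❓❓❓❓❓❓❓❓❓❓❓
❓❓❓❓❓❓❓❓❓❓❓❓❓❓
❓❓❓🟩⬜⬜🟩🟩🟦⬜❓❓❓❓
❓❓❓🟩🟫🟩⬛🟦⬜🟩❓❓❓❓
❓❓❓🟩⬛🟩🟩🔴🟫🟩❓❓❓❓
❓❓❓🟦⬜🟩🟩🟩⬜🟩❓❓❓❓
❓❓❓🟫🟫🟩🟩⬜🟦⬛❓❓❓❓
❓❓❓❓❓❓❓❓❓❓❓❓❓❓
❓❓❓❓❓❓❓❓❓❓❓❓❓❓
❓❓❓❓❓❓❓❓❓❓❓❓❓❓
❓❓❓❓❓❓❓❓❓❓❓❓❓❓

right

❓❓❓❓❓❓❓❓❓❓❓❓❓❓
❓❓❓❓❓❓❓❓❓❓❓❓❓❓
❓❓❓❓❓❓❓❓❓❓❓❓❓❓
❓❓❓❓❓❓❓❓❓❓❓❓❓❓
❓❓❓❓❓❓❓❓❓❓❓❓❓❓
❓❓🟩⬜⬜🟩🟩🟦⬜🟫❓❓❓❓
❓❓🟩🟫🟩⬛🟦⬜🟩⬜❓❓❓❓
❓❓🟩⬛🟩🟩⬜🔴🟩🟦❓❓❓❓
❓❓🟦⬜🟩🟩🟩⬜🟩🟫❓❓❓❓
❓❓🟫🟫🟩🟩⬜🟦⬛⬛❓❓❓❓
❓❓❓❓❓❓❓❓❓❓❓❓❓❓
❓❓❓❓❓❓❓❓❓❓❓❓❓❓
❓❓❓❓❓❓❓❓❓❓❓❓❓❓
❓❓❓❓❓❓❓❓❓❓❓❓❓❓

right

❓❓❓❓❓❓❓❓❓❓❓❓❓❓
❓❓❓❓❓❓❓❓❓❓❓❓❓❓
❓❓❓❓❓❓❓❓❓❓❓❓❓❓
❓❓❓❓❓❓❓❓❓❓❓❓❓❓
❓❓❓❓❓❓❓❓❓❓❓❓❓❓
❓🟩⬜⬜🟩🟩🟦⬜🟫⬛❓❓❓❓
❓🟩🟫🟩⬛🟦⬜🟩⬜⬜❓❓❓❓
❓🟩⬛🟩🟩⬜🟫🔴🟦⬛❓❓❓❓
❓🟦⬜🟩🟩🟩⬜🟩🟫🟩❓❓❓❓
❓🟫🟫🟩🟩⬜🟦⬛⬛🟫❓❓❓❓
❓❓❓❓❓❓❓❓❓❓❓❓❓❓
❓❓❓❓❓❓❓❓❓❓❓❓❓❓
❓❓❓❓❓❓❓❓❓❓❓❓❓❓
❓❓❓❓❓❓❓❓❓❓❓❓❓❓

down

❓❓❓❓❓❓❓❓❓❓❓❓❓❓
❓❓❓❓❓❓❓❓❓❓❓❓❓❓
❓❓❓❓❓❓❓❓❓❓❓❓❓❓
❓❓❓❓❓❓❓❓❓❓❓❓❓❓
❓🟩⬜⬜🟩🟩🟦⬜🟫⬛❓❓❓❓
❓🟩🟫🟩⬛🟦⬜🟩⬜⬜❓❓❓❓
❓🟩⬛🟩🟩⬜🟫🟩🟦⬛❓❓❓❓
❓🟦⬜🟩🟩🟩⬜🔴🟫🟩❓❓❓❓
❓🟫🟫🟩🟩⬜🟦⬛⬛🟫❓❓❓❓
❓❓❓❓❓⬜🟩🟩⬜⬜❓❓❓❓
❓❓❓❓❓❓❓❓❓❓❓❓❓❓
❓❓❓❓❓❓❓❓❓❓❓❓❓❓
❓❓❓❓❓❓❓❓❓❓❓❓❓❓
❓❓❓❓❓❓❓❓❓❓❓❓❓❓

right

❓❓❓❓❓❓❓❓❓❓❓❓❓❓
❓❓❓❓❓❓❓❓❓❓❓❓❓❓
❓❓❓❓❓❓❓❓❓❓❓❓❓❓
❓❓❓❓❓❓❓❓❓❓❓❓❓❓
🟩⬜⬜🟩🟩🟦⬜🟫⬛❓❓❓❓❓
🟩🟫🟩⬛🟦⬜🟩⬜⬜🟫❓❓❓❓
🟩⬛🟩🟩⬜🟫🟩🟦⬛🟩❓❓❓❓
🟦⬜🟩🟩🟩⬜🟩🔴🟩🟩❓❓❓❓
🟫🟫🟩🟩⬜🟦⬛⬛🟫⬜❓❓❓❓
❓❓❓❓⬜🟩🟩⬜⬜🟩❓❓❓❓
❓❓❓❓❓❓❓❓❓❓❓❓❓❓
❓❓❓❓❓❓❓❓❓❓❓❓❓❓
❓❓❓❓❓❓❓❓❓❓❓❓❓❓
❓❓❓❓❓❓❓❓❓❓❓❓❓❓

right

❓❓❓❓❓❓❓❓❓❓❓❓❓❓
❓❓❓❓❓❓❓❓❓❓❓❓❓❓
❓❓❓❓❓❓❓❓❓❓❓❓❓❓
❓❓❓❓❓❓❓❓❓❓❓❓❓❓
⬜⬜🟩🟩🟦⬜🟫⬛❓❓❓❓❓❓
🟫🟩⬛🟦⬜🟩⬜⬜🟫🟫❓❓❓❓
⬛🟩🟩⬜🟫🟩🟦⬛🟩🟩❓❓❓❓
⬜🟩🟩🟩⬜🟩🟫🔴🟩🟦❓❓❓❓
🟫🟩🟩⬜🟦⬛⬛🟫⬜🟩❓❓❓❓
❓❓❓⬜🟩🟩⬜⬜🟩⬛❓❓❓❓
❓❓❓❓❓❓❓❓❓❓❓❓❓❓
❓❓❓❓❓❓❓❓❓❓❓❓❓❓
❓❓❓❓❓❓❓❓❓❓❓❓❓❓
❓❓❓❓❓❓❓❓❓❓❓❓❓❓

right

❓❓❓❓❓❓❓❓❓❓❓❓❓❓
❓❓❓❓❓❓❓❓❓❓❓❓❓❓
❓❓❓❓❓❓❓❓❓❓❓❓❓❓
❓❓❓❓❓❓❓❓❓❓❓❓❓❓
⬜🟩🟩🟦⬜🟫⬛❓❓❓❓❓❓❓
🟩⬛🟦⬜🟩⬜⬜🟫🟫🟩❓❓❓❓
🟩🟩⬜🟫🟩🟦⬛🟩🟩⬜❓❓❓❓
🟩🟩🟩⬜🟩🟫🟩🔴🟦🟩❓❓❓❓
🟩🟩⬜🟦⬛⬛🟫⬜🟩🟩❓❓❓❓
❓❓⬜🟩🟩⬜⬜🟩⬛🟩❓❓❓❓
❓❓❓❓❓❓❓❓❓❓❓❓❓❓
❓❓❓❓❓❓❓❓❓❓❓❓❓❓
❓❓❓❓❓❓❓❓❓❓❓❓❓❓
❓❓❓❓❓❓❓❓❓❓❓❓❓❓

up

❓❓❓❓❓❓❓❓❓❓❓❓❓❓
❓❓❓❓❓❓❓❓❓❓❓❓❓❓
❓❓❓❓❓❓❓❓❓❓❓❓❓❓
❓❓❓❓❓❓❓❓❓❓❓❓❓❓
❓❓❓❓❓❓❓❓❓❓❓❓❓❓
⬜🟩🟩🟦⬜🟫⬛⬜🟩🟫❓❓❓❓
🟩⬛🟦⬜🟩⬜⬜🟫🟫🟩❓❓❓❓
🟩🟩⬜🟫🟩🟦⬛🔴🟩⬜❓❓❓❓
🟩🟩🟩⬜🟩🟫🟩🟩🟦🟩❓❓❓❓
🟩🟩⬜🟦⬛⬛🟫⬜🟩🟩❓❓❓❓
❓❓⬜🟩🟩⬜⬜🟩⬛🟩❓❓❓❓
❓❓❓❓❓❓❓❓❓❓❓❓❓❓
❓❓❓❓❓❓❓❓❓❓❓❓❓❓
❓❓❓❓❓❓❓❓❓❓❓❓❓❓

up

❓❓❓❓❓❓❓❓❓❓❓❓❓❓
❓❓❓❓❓❓❓❓❓❓❓❓❓❓
❓❓❓❓❓❓❓❓❓❓❓❓❓❓
❓❓❓❓❓❓❓❓❓❓❓❓❓❓
❓❓❓❓❓❓❓❓❓❓❓❓❓❓
❓❓❓❓❓⬛🟩🟩🟩🟩❓❓❓❓
⬜🟩🟩🟦⬜🟫⬛⬜🟩🟫❓❓❓❓
🟩⬛🟦⬜🟩⬜⬜🔴🟫🟩❓❓❓❓
🟩🟩⬜🟫🟩🟦⬛🟩🟩⬜❓❓❓❓
🟩🟩🟩⬜🟩🟫🟩🟩🟦🟩❓❓❓❓
🟩🟩⬜🟦⬛⬛🟫⬜🟩🟩❓❓❓❓
❓❓⬜🟩🟩⬜⬜🟩⬛🟩❓❓❓❓
❓❓❓❓❓❓❓❓❓❓❓❓❓❓
❓❓❓❓❓❓❓❓❓❓❓❓❓❓

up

❓❓❓❓❓❓❓❓❓❓❓❓❓❓
❓❓❓❓❓❓❓❓❓❓❓❓❓❓
❓❓❓❓❓❓❓❓❓❓❓❓❓❓
❓❓❓❓❓❓❓❓❓❓❓❓❓❓
❓❓❓❓❓❓❓❓❓❓❓❓❓❓
❓❓❓❓❓🟩🟫⬜⬜⬜❓❓❓❓
❓❓❓❓❓⬛🟩🟩🟩🟩❓❓❓❓
⬜🟩🟩🟦⬜🟫⬛🔴🟩🟫❓❓❓❓
🟩⬛🟦⬜🟩⬜⬜🟫🟫🟩❓❓❓❓
🟩🟩⬜🟫🟩🟦⬛🟩🟩⬜❓❓❓❓
🟩🟩🟩⬜🟩🟫🟩🟩🟦🟩❓❓❓❓
🟩🟩⬜🟦⬛⬛🟫⬜🟩🟩❓❓❓❓
❓❓⬜🟩🟩⬜⬜🟩⬛🟩❓❓❓❓
❓❓❓❓❓❓❓❓❓❓❓❓❓❓

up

❓❓❓❓❓❓❓❓❓❓❓❓❓❓
❓❓❓❓❓❓❓❓❓❓❓❓❓❓
❓❓❓❓❓❓❓❓❓❓❓❓❓❓
❓❓❓❓❓❓❓❓❓❓❓❓❓❓
❓❓❓❓❓❓❓❓❓❓❓❓❓❓
❓❓❓❓❓🟫🟩⬜🟦⬛❓❓❓❓
❓❓❓❓❓🟩🟫⬜⬜⬜❓❓❓❓
❓❓❓❓❓⬛🟩🔴🟩🟩❓❓❓❓
⬜🟩🟩🟦⬜🟫⬛⬜🟩🟫❓❓❓❓
🟩⬛🟦⬜🟩⬜⬜🟫🟫🟩❓❓❓❓
🟩🟩⬜🟫🟩🟦⬛🟩🟩⬜❓❓❓❓
🟩🟩🟩⬜🟩🟫🟩🟩🟦🟩❓❓❓❓
🟩🟩⬜🟦⬛⬛🟫⬜🟩🟩❓❓❓❓
❓❓⬜🟩🟩⬜⬜🟩⬛🟩❓❓❓❓

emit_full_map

❓❓❓❓❓❓❓🟫🟩⬜🟦⬛
❓❓❓❓❓❓❓🟩🟫⬜⬜⬜
❓❓❓❓❓❓❓⬛🟩🔴🟩🟩
🟩⬜⬜🟩🟩🟦⬜🟫⬛⬜🟩🟫
🟩🟫🟩⬛🟦⬜🟩⬜⬜🟫🟫🟩
🟩⬛🟩🟩⬜🟫🟩🟦⬛🟩🟩⬜
🟦⬜🟩🟩🟩⬜🟩🟫🟩🟩🟦🟩
🟫🟫🟩🟩⬜🟦⬛⬛🟫⬜🟩🟩
❓❓❓❓⬜🟩🟩⬜⬜🟩⬛🟩

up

❓❓❓❓❓❓❓❓❓❓❓❓❓❓
❓❓❓❓❓❓❓❓❓❓❓❓❓❓
❓❓❓❓❓❓❓❓❓❓❓❓❓❓
❓❓❓❓❓❓❓❓❓❓❓❓❓❓
❓❓❓❓❓❓❓❓❓❓❓❓❓❓
❓❓❓❓❓⬛⬜🟦⬜🟩❓❓❓❓
❓❓❓❓❓🟫🟩⬜🟦⬛❓❓❓❓
❓❓❓❓❓🟩🟫🔴⬜⬜❓❓❓❓
❓❓❓❓❓⬛🟩🟩🟩🟩❓❓❓❓
⬜🟩🟩🟦⬜🟫⬛⬜🟩🟫❓❓❓❓
🟩⬛🟦⬜🟩⬜⬜🟫🟫🟩❓❓❓❓
🟩🟩⬜🟫🟩🟦⬛🟩🟩⬜❓❓❓❓
🟩🟩🟩⬜🟩🟫🟩🟩🟦🟩❓❓❓❓
🟩🟩⬜🟦⬛⬛🟫⬜🟩🟩❓❓❓❓

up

❓❓❓❓❓❓❓❓❓❓❓❓❓❓
❓❓❓❓❓❓❓❓❓❓❓❓❓❓
❓❓❓❓❓❓❓❓❓❓❓❓❓❓
❓❓❓❓❓❓❓❓❓❓❓❓❓❓
❓❓❓❓❓❓❓❓❓❓❓❓❓❓
❓❓❓❓❓⬜🟩⬜🟩🟩❓❓❓❓
❓❓❓❓❓⬛⬜🟦⬜🟩❓❓❓❓
❓❓❓❓❓🟫🟩🔴🟦⬛❓❓❓❓
❓❓❓❓❓🟩🟫⬜⬜⬜❓❓❓❓
❓❓❓❓❓⬛🟩🟩🟩🟩❓❓❓❓
⬜🟩🟩🟦⬜🟫⬛⬜🟩🟫❓❓❓❓
🟩⬛🟦⬜🟩⬜⬜🟫🟫🟩❓❓❓❓
🟩🟩⬜🟫🟩🟦⬛🟩🟩⬜❓❓❓❓
🟩🟩🟩⬜🟩🟫🟩🟩🟦🟩❓❓❓❓

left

❓❓❓❓❓❓❓❓❓❓❓❓❓❓
❓❓❓❓❓❓❓❓❓❓❓❓❓❓
❓❓❓❓❓❓❓❓❓❓❓❓❓❓
❓❓❓❓❓❓❓❓❓❓❓❓❓❓
❓❓❓❓❓❓❓❓❓❓❓❓❓❓
❓❓❓❓❓🟫⬜🟩⬜🟩🟩❓❓❓
❓❓❓❓❓⬜⬛⬜🟦⬜🟩❓❓❓
❓❓❓❓❓⬜🟫🔴⬜🟦⬛❓❓❓
❓❓❓❓❓🟦🟩🟫⬜⬜⬜❓❓❓
❓❓❓❓❓🟫⬛🟩🟩🟩🟩❓❓❓
⬜⬜🟩🟩🟦⬜🟫⬛⬜🟩🟫❓❓❓
🟫🟩⬛🟦⬜🟩⬜⬜🟫🟫🟩❓❓❓
⬛🟩🟩⬜🟫🟩🟦⬛🟩🟩⬜❓❓❓
⬜🟩🟩🟩⬜🟩🟫🟩🟩🟦🟩❓❓❓

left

❓❓❓❓❓❓❓❓❓❓❓❓❓❓
❓❓❓❓❓❓❓❓❓❓❓❓❓❓
❓❓❓❓❓❓❓❓❓❓❓❓❓❓
❓❓❓❓❓❓❓❓❓❓❓❓❓❓
❓❓❓❓❓❓❓❓❓❓❓❓❓❓
❓❓❓❓❓🟫🟫⬜🟩⬜🟩🟩❓❓
❓❓❓❓❓🟩⬜⬛⬜🟦⬜🟩❓❓
❓❓❓❓❓🟫⬜🔴🟩⬜🟦⬛❓❓
❓❓❓❓❓🟩🟦🟩🟫⬜⬜⬜❓❓
❓❓❓❓❓🟩🟫⬛🟩🟩🟩🟩❓❓
🟩⬜⬜🟩🟩🟦⬜🟫⬛⬜🟩🟫❓❓
🟩🟫🟩⬛🟦⬜🟩⬜⬜🟫🟫🟩❓❓
🟩⬛🟩🟩⬜🟫🟩🟦⬛🟩🟩⬜❓❓
🟦⬜🟩🟩🟩⬜🟩🟫🟩🟩🟦🟩❓❓

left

❓❓❓❓❓❓❓❓❓❓❓❓❓❓
❓❓❓❓❓❓❓❓❓❓❓❓❓❓
❓❓❓❓❓❓❓❓❓❓❓❓❓❓
❓❓❓❓❓❓❓❓❓❓❓❓❓❓
❓❓❓❓❓❓❓❓❓❓❓❓❓❓
❓❓❓❓❓🟩🟫🟫⬜🟩⬜🟩🟩❓
❓❓❓❓❓⬜🟩⬜⬛⬜🟦⬜🟩❓
❓❓❓❓❓🟩🟫🔴🟫🟩⬜🟦⬛❓
❓❓❓❓❓🟩🟩🟦🟩🟫⬜⬜⬜❓
❓❓❓❓❓🟦🟩🟫⬛🟩🟩🟩🟩❓
❓🟩⬜⬜🟩🟩🟦⬜🟫⬛⬜🟩🟫❓
❓🟩🟫🟩⬛🟦⬜🟩⬜⬜🟫🟫🟩❓
❓🟩⬛🟩🟩⬜🟫🟩🟦⬛🟩🟩⬜❓
❓🟦⬜🟩🟩🟩⬜🟩🟫🟩🟩🟦🟩❓

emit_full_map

❓❓❓❓🟩🟫🟫⬜🟩⬜🟩🟩
❓❓❓❓⬜🟩⬜⬛⬜🟦⬜🟩
❓❓❓❓🟩🟫🔴🟫🟩⬜🟦⬛
❓❓❓❓🟩🟩🟦🟩🟫⬜⬜⬜
❓❓❓❓🟦🟩🟫⬛🟩🟩🟩🟩
🟩⬜⬜🟩🟩🟦⬜🟫⬛⬜🟩🟫
🟩🟫🟩⬛🟦⬜🟩⬜⬜🟫🟫🟩
🟩⬛🟩🟩⬜🟫🟩🟦⬛🟩🟩⬜
🟦⬜🟩🟩🟩⬜🟩🟫🟩🟩🟦🟩
🟫🟫🟩🟩⬜🟦⬛⬛🟫⬜🟩🟩
❓❓❓❓⬜🟩🟩⬜⬜🟩⬛🟩


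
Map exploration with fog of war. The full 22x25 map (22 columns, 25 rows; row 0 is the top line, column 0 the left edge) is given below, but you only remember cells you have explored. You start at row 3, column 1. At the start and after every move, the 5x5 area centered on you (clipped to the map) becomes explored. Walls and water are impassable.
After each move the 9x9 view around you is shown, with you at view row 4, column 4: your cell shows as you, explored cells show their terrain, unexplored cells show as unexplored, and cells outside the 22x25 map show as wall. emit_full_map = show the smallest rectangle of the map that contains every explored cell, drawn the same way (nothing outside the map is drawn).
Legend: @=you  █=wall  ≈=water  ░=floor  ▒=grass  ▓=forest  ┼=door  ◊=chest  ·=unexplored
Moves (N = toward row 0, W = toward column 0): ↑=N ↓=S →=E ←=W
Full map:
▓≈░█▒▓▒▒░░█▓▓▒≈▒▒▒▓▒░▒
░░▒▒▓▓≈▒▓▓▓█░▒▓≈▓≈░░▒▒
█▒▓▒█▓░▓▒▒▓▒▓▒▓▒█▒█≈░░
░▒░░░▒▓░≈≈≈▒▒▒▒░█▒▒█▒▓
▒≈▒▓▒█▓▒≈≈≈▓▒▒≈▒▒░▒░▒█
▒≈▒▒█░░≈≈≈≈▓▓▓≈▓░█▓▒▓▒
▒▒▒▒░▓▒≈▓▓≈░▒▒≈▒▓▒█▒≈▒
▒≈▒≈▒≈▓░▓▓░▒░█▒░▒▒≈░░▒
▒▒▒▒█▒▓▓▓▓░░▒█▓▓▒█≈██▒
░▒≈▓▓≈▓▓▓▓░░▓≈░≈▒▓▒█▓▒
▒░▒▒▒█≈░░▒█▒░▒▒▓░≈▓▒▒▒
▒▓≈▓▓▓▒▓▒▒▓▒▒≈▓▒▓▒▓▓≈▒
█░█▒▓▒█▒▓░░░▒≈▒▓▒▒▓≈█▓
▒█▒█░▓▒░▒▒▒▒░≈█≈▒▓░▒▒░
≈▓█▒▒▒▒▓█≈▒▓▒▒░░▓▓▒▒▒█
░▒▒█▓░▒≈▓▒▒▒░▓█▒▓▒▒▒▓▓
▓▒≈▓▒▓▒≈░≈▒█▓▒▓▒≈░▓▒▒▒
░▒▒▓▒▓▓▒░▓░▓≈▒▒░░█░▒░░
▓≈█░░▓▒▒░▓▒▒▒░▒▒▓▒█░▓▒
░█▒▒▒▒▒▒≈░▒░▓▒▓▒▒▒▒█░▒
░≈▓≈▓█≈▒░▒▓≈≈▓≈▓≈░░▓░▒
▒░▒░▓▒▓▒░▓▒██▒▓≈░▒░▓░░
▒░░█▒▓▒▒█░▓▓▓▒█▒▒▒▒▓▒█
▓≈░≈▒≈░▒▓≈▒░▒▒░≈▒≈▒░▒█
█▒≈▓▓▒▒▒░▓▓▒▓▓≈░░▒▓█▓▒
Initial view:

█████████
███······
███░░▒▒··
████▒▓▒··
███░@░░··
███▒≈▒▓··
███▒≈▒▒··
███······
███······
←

█████████
████·····
████░░▒▒·
█████▒▓▒·
████@▒░░·
████▒≈▒▓·
████▒≈▒▒·
████·····
████·····

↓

████·····
████░░▒▒·
█████▒▓▒·
████░▒░░·
████@≈▒▓·
████▒≈▒▒·
████▒▒▒··
████·····
████·····

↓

████░░▒▒·
█████▒▓▒·
████░▒░░·
████▒≈▒▓·
████@≈▒▒·
████▒▒▒··
████▒≈▒··
████·····
████·····

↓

█████▒▓▒·
████░▒░░·
████▒≈▒▓·
████▒≈▒▒·
████@▒▒··
████▒≈▒··
████▒▒▒··
████·····
████·····

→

████▒▓▒··
███░▒░░··
███▒≈▒▓··
███▒≈▒▒··
███▒@▒▒··
███▒≈▒≈··
███▒▒▒▒··
███······
███······

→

███▒▓▒···
██░▒░░···
██▒≈▒▓▒··
██▒≈▒▒█··
██▒▒@▒░··
██▒≈▒≈▒··
██▒▒▒▒█··
██·······
██·······

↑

██░░▒▒···
███▒▓▒···
██░▒░░░··
██▒≈▒▓▒··
██▒≈@▒█··
██▒▒▒▒░··
██▒≈▒≈▒··
██▒▒▒▒█··
██·······

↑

██·······
██░░▒▒···
███▒▓▒█··
██░▒░░░··
██▒≈@▓▒··
██▒≈▒▒█··
██▒▒▒▒░··
██▒≈▒≈▒··
██▒▒▒▒█··

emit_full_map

░░▒▒·
█▒▓▒█
░▒░░░
▒≈@▓▒
▒≈▒▒█
▒▒▒▒░
▒≈▒≈▒
▒▒▒▒█

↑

█████████
██·······
██░░▒▒▓··
███▒▓▒█··
██░▒@░░··
██▒≈▒▓▒··
██▒≈▒▒█··
██▒▒▒▒░··
██▒≈▒≈▒··

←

█████████
███······
███░░▒▒▓·
████▒▓▒█·
███░@░░░·
███▒≈▒▓▒·
███▒≈▒▒█·
███▒▒▒▒░·
███▒≈▒≈▒·

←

█████████
████·····
████░░▒▒▓
█████▒▓▒█
████@▒░░░
████▒≈▒▓▒
████▒≈▒▒█
████▒▒▒▒░
████▒≈▒≈▒

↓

████·····
████░░▒▒▓
█████▒▓▒█
████░▒░░░
████@≈▒▓▒
████▒≈▒▒█
████▒▒▒▒░
████▒≈▒≈▒
████▒▒▒▒█

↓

████░░▒▒▓
█████▒▓▒█
████░▒░░░
████▒≈▒▓▒
████@≈▒▒█
████▒▒▒▒░
████▒≈▒≈▒
████▒▒▒▒█
████·····

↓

█████▒▓▒█
████░▒░░░
████▒≈▒▓▒
████▒≈▒▒█
████@▒▒▒░
████▒≈▒≈▒
████▒▒▒▒█
████·····
████·····

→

████▒▓▒█·
███░▒░░░·
███▒≈▒▓▒·
███▒≈▒▒█·
███▒@▒▒░·
███▒≈▒≈▒·
███▒▒▒▒█·
███······
███······

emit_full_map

░░▒▒▓
█▒▓▒█
░▒░░░
▒≈▒▓▒
▒≈▒▒█
▒@▒▒░
▒≈▒≈▒
▒▒▒▒█

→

███▒▓▒█··
██░▒░░░··
██▒≈▒▓▒··
██▒≈▒▒█··
██▒▒@▒░··
██▒≈▒≈▒··
██▒▒▒▒█··
██·······
██·······

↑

██░░▒▒▓··
███▒▓▒█··
██░▒░░░··
██▒≈▒▓▒··
██▒≈@▒█··
██▒▒▒▒░··
██▒≈▒≈▒··
██▒▒▒▒█··
██·······

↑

██·······
██░░▒▒▓··
███▒▓▒█··
██░▒░░░··
██▒≈@▓▒··
██▒≈▒▒█··
██▒▒▒▒░··
██▒≈▒≈▒··
██▒▒▒▒█··

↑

█████████
██·······
██░░▒▒▓··
███▒▓▒█··
██░▒@░░··
██▒≈▒▓▒··
██▒≈▒▒█··
██▒▒▒▒░··
██▒≈▒≈▒··

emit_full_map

░░▒▒▓
█▒▓▒█
░▒@░░
▒≈▒▓▒
▒≈▒▒█
▒▒▒▒░
▒≈▒≈▒
▒▒▒▒█


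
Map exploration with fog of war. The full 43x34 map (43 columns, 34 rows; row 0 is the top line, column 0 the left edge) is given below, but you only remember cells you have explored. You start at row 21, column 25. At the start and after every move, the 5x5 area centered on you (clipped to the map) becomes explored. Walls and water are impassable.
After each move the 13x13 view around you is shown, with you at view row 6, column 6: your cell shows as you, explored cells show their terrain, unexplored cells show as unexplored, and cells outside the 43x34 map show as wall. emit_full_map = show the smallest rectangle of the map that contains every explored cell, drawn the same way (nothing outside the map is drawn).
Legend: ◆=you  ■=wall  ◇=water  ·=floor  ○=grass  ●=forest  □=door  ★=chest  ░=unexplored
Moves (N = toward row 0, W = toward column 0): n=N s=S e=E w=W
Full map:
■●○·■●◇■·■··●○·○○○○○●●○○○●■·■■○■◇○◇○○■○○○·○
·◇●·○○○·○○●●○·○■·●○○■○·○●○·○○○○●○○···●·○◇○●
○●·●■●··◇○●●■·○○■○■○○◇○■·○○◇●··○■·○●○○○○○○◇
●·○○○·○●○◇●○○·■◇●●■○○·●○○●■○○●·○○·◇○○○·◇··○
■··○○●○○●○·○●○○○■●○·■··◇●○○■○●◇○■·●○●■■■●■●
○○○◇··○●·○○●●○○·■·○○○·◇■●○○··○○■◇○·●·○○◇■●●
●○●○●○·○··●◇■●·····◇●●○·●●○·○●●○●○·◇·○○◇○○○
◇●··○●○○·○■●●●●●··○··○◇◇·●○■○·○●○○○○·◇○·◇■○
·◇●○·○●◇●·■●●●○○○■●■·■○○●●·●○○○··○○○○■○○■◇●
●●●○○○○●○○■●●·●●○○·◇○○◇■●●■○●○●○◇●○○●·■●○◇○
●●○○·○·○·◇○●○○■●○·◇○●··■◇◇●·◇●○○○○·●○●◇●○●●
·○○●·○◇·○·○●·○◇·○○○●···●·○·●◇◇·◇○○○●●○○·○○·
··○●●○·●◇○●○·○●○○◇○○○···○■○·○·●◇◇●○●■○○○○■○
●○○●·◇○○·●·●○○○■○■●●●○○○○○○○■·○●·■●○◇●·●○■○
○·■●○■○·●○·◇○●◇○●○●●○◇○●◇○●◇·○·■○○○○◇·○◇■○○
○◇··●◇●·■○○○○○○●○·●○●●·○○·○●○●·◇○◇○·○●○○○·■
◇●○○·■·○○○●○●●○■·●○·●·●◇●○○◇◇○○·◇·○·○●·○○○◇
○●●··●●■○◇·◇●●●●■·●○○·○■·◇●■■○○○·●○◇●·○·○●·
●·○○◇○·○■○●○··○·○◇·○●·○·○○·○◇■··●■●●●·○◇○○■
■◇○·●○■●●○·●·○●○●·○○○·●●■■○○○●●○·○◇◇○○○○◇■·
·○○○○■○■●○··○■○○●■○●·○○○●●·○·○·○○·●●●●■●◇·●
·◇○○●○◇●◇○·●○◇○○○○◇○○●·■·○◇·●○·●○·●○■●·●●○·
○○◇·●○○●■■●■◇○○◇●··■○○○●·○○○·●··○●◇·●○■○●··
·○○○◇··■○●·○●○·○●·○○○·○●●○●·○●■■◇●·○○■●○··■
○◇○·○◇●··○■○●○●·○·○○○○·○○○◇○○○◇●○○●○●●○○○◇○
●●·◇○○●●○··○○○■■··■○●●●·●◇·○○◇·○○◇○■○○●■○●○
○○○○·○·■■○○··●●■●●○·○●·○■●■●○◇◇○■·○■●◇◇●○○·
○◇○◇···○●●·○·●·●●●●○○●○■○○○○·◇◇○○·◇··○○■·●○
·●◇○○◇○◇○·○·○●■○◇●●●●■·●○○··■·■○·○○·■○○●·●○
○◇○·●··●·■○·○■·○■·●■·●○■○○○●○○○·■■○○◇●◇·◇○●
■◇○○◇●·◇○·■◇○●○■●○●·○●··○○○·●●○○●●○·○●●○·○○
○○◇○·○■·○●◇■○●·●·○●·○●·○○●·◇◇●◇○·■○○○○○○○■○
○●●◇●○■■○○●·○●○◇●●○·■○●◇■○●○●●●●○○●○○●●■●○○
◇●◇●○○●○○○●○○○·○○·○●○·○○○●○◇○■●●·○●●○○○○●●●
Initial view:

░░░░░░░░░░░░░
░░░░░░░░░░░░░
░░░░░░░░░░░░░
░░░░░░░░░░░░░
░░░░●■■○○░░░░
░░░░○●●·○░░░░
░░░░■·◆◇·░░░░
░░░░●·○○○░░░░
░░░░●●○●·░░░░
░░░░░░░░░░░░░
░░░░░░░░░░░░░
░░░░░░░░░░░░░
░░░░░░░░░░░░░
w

░░░░░░░░░░░░░
░░░░░░░░░░░░░
░░░░░░░░░░░░░
░░░░░░░░░░░░░
░░░░●●■■○○░░░
░░░░○○●●·○░░░
░░░░·■◆○◇·░░░
░░░░○●·○○○░░░
░░░░○●●○●·░░░
░░░░░░░░░░░░░
░░░░░░░░░░░░░
░░░░░░░░░░░░░
░░░░░░░░░░░░░

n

░░░░░░░░░░░░░
░░░░░░░░░░░░░
░░░░░░░░░░░░░
░░░░░░░░░░░░░
░░░░○·○○·░░░░
░░░░●●■■○○░░░
░░░░○○◆●·○░░░
░░░░·■·○◇·░░░
░░░░○●·○○○░░░
░░░░○●●○●·░░░
░░░░░░░░░░░░░
░░░░░░░░░░░░░
░░░░░░░░░░░░░

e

░░░░░░░░░░░░░
░░░░░░░░░░░░░
░░░░░░░░░░░░░
░░░░░░░░░░░░░
░░░○·○○·○░░░░
░░░●●■■○○░░░░
░░░○○●◆·○░░░░
░░░·■·○◇·░░░░
░░░○●·○○○░░░░
░░░○●●○●·░░░░
░░░░░░░░░░░░░
░░░░░░░░░░░░░
░░░░░░░░░░░░░

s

░░░░░░░░░░░░░
░░░░░░░░░░░░░
░░░░░░░░░░░░░
░░░○·○○·○░░░░
░░░●●■■○○░░░░
░░░○○●●·○░░░░
░░░·■·◆◇·░░░░
░░░○●·○○○░░░░
░░░○●●○●·░░░░
░░░░░░░░░░░░░
░░░░░░░░░░░░░
░░░░░░░░░░░░░
░░░░░░░░░░░░░

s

░░░░░░░░░░░░░
░░░░░░░░░░░░░
░░░○·○○·○░░░░
░░░●●■■○○░░░░
░░░○○●●·○░░░░
░░░·■·○◇·░░░░
░░░○●·◆○○░░░░
░░░○●●○●·░░░░
░░░░○○○◇○░░░░
░░░░░░░░░░░░░
░░░░░░░░░░░░░
░░░░░░░░░░░░░
░░░░░░░░░░░░░

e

░░░░░░░░░░░░░
░░░░░░░░░░░░░
░░○·○○·○░░░░░
░░●●■■○○░░░░░
░░○○●●·○·░░░░
░░·■·○◇·●░░░░
░░○●·○◆○·░░░░
░░○●●○●·○░░░░
░░░○○○◇○○░░░░
░░░░░░░░░░░░░
░░░░░░░░░░░░░
░░░░░░░░░░░░░
░░░░░░░░░░░░░

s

░░░░░░░░░░░░░
░░○·○○·○░░░░░
░░●●■■○○░░░░░
░░○○●●·○·░░░░
░░·■·○◇·●░░░░
░░○●·○○○·░░░░
░░○●●○◆·○░░░░
░░░○○○◇○○░░░░
░░░░●◇·○○░░░░
░░░░░░░░░░░░░
░░░░░░░░░░░░░
░░░░░░░░░░░░░
░░░░░░░░░░░░░

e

░░░░░░░░░░░░░
░○·○○·○░░░░░░
░●●■■○○░░░░░░
░○○●●·○·░░░░░
░·■·○◇·●○░░░░
░○●·○○○·●░░░░
░○●●○●◆○●░░░░
░░○○○◇○○○░░░░
░░░●◇·○○◇░░░░
░░░░░░░░░░░░░
░░░░░░░░░░░░░
░░░░░░░░░░░░░
░░░░░░░░░░░░░

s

░○·○○·○░░░░░░
░●●■■○○░░░░░░
░○○●●·○·░░░░░
░·■·○◇·●○░░░░
░○●·○○○·●░░░░
░○●●○●·○●░░░░
░░○○○◇◆○○░░░░
░░░●◇·○○◇░░░░
░░░░●■●○◇░░░░
░░░░░░░░░░░░░
░░░░░░░░░░░░░
░░░░░░░░░░░░░
░░░░░░░░░░░░░

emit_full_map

○·○○·○░░
●●■■○○░░
○○●●·○·░
·■·○◇·●○
○●·○○○·●
○●●○●·○●
░○○○◇◆○○
░░●◇·○○◇
░░░●■●○◇

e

○·○○·○░░░░░░░
●●■■○○░░░░░░░
○○●●·○·░░░░░░
·■·○◇·●○░░░░░
○●·○○○·●·░░░░
○●●○●·○●■░░░░
░○○○◇○◆○◇░░░░
░░●◇·○○◇·░░░░
░░░●■●○◇◇░░░░
░░░░░░░░░░░░░
░░░░░░░░░░░░░
░░░░░░░░░░░░░
░░░░░░░░░░░░░

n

░░░░░░░░░░░░░
○·○○·○░░░░░░░
●●■■○○░░░░░░░
○○●●·○·░░░░░░
·■·○◇·●○·░░░░
○●·○○○·●·░░░░
○●●○●·◆●■░░░░
░○○○◇○○○◇░░░░
░░●◇·○○◇·░░░░
░░░●■●○◇◇░░░░
░░░░░░░░░░░░░
░░░░░░░░░░░░░
░░░░░░░░░░░░░

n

░░░░░░░░░░░░░
░░░░░░░░░░░░░
○·○○·○░░░░░░░
●●■■○○░░░░░░░
○○●●·○·○·░░░░
·■·○◇·●○·░░░░
○●·○○○◆●·░░░░
○●●○●·○●■░░░░
░○○○◇○○○◇░░░░
░░●◇·○○◇·░░░░
░░░●■●○◇◇░░░░
░░░░░░░░░░░░░
░░░░░░░░░░░░░

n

░░░░░░░░░░░░░
░░░░░░░░░░░░░
░░░░░░░░░░░░░
○·○○·○░░░░░░░
●●■■○○○●●░░░░
○○●●·○·○·░░░░
·■·○◇·◆○·░░░░
○●·○○○·●·░░░░
○●●○●·○●■░░░░
░○○○◇○○○◇░░░░
░░●◇·○○◇·░░░░
░░░●■●○◇◇░░░░
░░░░░░░░░░░░░

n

░░░░░░░░░░░░░
░░░░░░░░░░░░░
░░░░░░░░░░░░░
░░░░░░░░░░░░░
○·○○·○◇■·░░░░
●●■■○○○●●░░░░
○○●●·○◆○·░░░░
·■·○◇·●○·░░░░
○●·○○○·●·░░░░
○●●○●·○●■░░░░
░○○○◇○○○◇░░░░
░░●◇·○○◇·░░░░
░░░●■●○◇◇░░░░

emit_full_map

○·○○·○◇■·
●●■■○○○●●
○○●●·○◆○·
·■·○◇·●○·
○●·○○○·●·
○●●○●·○●■
░○○○◇○○○◇
░░●◇·○○◇·
░░░●■●○◇◇

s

░░░░░░░░░░░░░
░░░░░░░░░░░░░
░░░░░░░░░░░░░
○·○○·○◇■·░░░░
●●■■○○○●●░░░░
○○●●·○·○·░░░░
·■·○◇·◆○·░░░░
○●·○○○·●·░░░░
○●●○●·○●■░░░░
░○○○◇○○○◇░░░░
░░●◇·○○◇·░░░░
░░░●■●○◇◇░░░░
░░░░░░░░░░░░░

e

░░░░░░░░░░░░░
░░░░░░░░░░░░░
░░░░░░░░░░░░░
·○○·○◇■·░░░░░
●■■○○○●●○░░░░
○●●·○·○·○░░░░
■·○◇·●◆·●░░░░
●·○○○·●··░░░░
●●○●·○●■■░░░░
○○○◇○○○◇░░░░░
░●◇·○○◇·░░░░░
░░●■●○◇◇░░░░░
░░░░░░░░░░░░░

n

░░░░░░░░░░░░░
░░░░░░░░░░░░░
░░░░░░░░░░░░░
░░░░░░░░░░░░░
·○○·○◇■··░░░░
●■■○○○●●○░░░░
○●●·○·◆·○░░░░
■·○◇·●○·●░░░░
●·○○○·●··░░░░
●●○●·○●■■░░░░
○○○◇○○○◇░░░░░
░●◇·○○◇·░░░░░
░░●■●○◇◇░░░░░

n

░░░░░░░░░░░░░
░░░░░░░░░░░░░
░░░░░░░░░░░░░
░░░░░░░░░░░░░
░░░░■■○○○░░░░
·○○·○◇■··░░░░
●■■○○○◆●○░░░░
○●●·○·○·○░░░░
■·○◇·●○·●░░░░
●·○○○·●··░░░░
●●○●·○●■■░░░░
○○○◇○○○◇░░░░░
░●◇·○○◇·░░░░░

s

░░░░░░░░░░░░░
░░░░░░░░░░░░░
░░░░░░░░░░░░░
░░░░■■○○○░░░░
·○○·○◇■··░░░░
●■■○○○●●○░░░░
○●●·○·◆·○░░░░
■·○◇·●○·●░░░░
●·○○○·●··░░░░
●●○●·○●■■░░░░
○○○◇○○○◇░░░░░
░●◇·○○◇·░░░░░
░░●■●○◇◇░░░░░

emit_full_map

░░░░░■■○○○
○·○○·○◇■··
●●■■○○○●●○
○○●●·○·◆·○
·■·○◇·●○·●
○●·○○○·●··
○●●○●·○●■■
░○○○◇○○○◇░
░░●◇·○○◇·░
░░░●■●○◇◇░
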